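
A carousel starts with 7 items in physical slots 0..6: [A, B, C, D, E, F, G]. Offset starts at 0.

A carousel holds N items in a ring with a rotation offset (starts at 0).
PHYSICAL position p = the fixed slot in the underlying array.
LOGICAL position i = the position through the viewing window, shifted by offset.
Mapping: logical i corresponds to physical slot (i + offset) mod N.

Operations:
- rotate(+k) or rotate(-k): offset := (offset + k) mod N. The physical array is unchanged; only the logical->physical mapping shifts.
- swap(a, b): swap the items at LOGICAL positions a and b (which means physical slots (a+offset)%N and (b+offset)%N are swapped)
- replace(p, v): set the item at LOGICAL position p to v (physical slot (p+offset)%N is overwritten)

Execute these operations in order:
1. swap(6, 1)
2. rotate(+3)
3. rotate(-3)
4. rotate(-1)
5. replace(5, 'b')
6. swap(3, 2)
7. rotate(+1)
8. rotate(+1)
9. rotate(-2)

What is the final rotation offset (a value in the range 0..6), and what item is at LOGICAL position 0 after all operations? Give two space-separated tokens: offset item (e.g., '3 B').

After op 1 (swap(6, 1)): offset=0, physical=[A,G,C,D,E,F,B], logical=[A,G,C,D,E,F,B]
After op 2 (rotate(+3)): offset=3, physical=[A,G,C,D,E,F,B], logical=[D,E,F,B,A,G,C]
After op 3 (rotate(-3)): offset=0, physical=[A,G,C,D,E,F,B], logical=[A,G,C,D,E,F,B]
After op 4 (rotate(-1)): offset=6, physical=[A,G,C,D,E,F,B], logical=[B,A,G,C,D,E,F]
After op 5 (replace(5, 'b')): offset=6, physical=[A,G,C,D,b,F,B], logical=[B,A,G,C,D,b,F]
After op 6 (swap(3, 2)): offset=6, physical=[A,C,G,D,b,F,B], logical=[B,A,C,G,D,b,F]
After op 7 (rotate(+1)): offset=0, physical=[A,C,G,D,b,F,B], logical=[A,C,G,D,b,F,B]
After op 8 (rotate(+1)): offset=1, physical=[A,C,G,D,b,F,B], logical=[C,G,D,b,F,B,A]
After op 9 (rotate(-2)): offset=6, physical=[A,C,G,D,b,F,B], logical=[B,A,C,G,D,b,F]

Answer: 6 B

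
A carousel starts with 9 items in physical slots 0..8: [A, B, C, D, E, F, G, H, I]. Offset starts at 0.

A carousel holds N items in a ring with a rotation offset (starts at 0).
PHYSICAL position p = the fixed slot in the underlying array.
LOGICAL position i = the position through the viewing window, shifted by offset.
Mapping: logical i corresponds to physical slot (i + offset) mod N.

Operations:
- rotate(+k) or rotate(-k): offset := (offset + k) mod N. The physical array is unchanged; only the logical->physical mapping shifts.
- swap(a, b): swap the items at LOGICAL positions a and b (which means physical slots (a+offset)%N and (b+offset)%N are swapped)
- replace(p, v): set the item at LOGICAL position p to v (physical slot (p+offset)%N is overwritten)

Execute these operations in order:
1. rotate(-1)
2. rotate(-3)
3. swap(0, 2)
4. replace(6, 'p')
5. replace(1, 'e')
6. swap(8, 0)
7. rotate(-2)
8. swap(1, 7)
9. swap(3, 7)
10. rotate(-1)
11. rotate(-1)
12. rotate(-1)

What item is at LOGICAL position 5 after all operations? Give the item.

Answer: E

Derivation:
After op 1 (rotate(-1)): offset=8, physical=[A,B,C,D,E,F,G,H,I], logical=[I,A,B,C,D,E,F,G,H]
After op 2 (rotate(-3)): offset=5, physical=[A,B,C,D,E,F,G,H,I], logical=[F,G,H,I,A,B,C,D,E]
After op 3 (swap(0, 2)): offset=5, physical=[A,B,C,D,E,H,G,F,I], logical=[H,G,F,I,A,B,C,D,E]
After op 4 (replace(6, 'p')): offset=5, physical=[A,B,p,D,E,H,G,F,I], logical=[H,G,F,I,A,B,p,D,E]
After op 5 (replace(1, 'e')): offset=5, physical=[A,B,p,D,E,H,e,F,I], logical=[H,e,F,I,A,B,p,D,E]
After op 6 (swap(8, 0)): offset=5, physical=[A,B,p,D,H,E,e,F,I], logical=[E,e,F,I,A,B,p,D,H]
After op 7 (rotate(-2)): offset=3, physical=[A,B,p,D,H,E,e,F,I], logical=[D,H,E,e,F,I,A,B,p]
After op 8 (swap(1, 7)): offset=3, physical=[A,H,p,D,B,E,e,F,I], logical=[D,B,E,e,F,I,A,H,p]
After op 9 (swap(3, 7)): offset=3, physical=[A,e,p,D,B,E,H,F,I], logical=[D,B,E,H,F,I,A,e,p]
After op 10 (rotate(-1)): offset=2, physical=[A,e,p,D,B,E,H,F,I], logical=[p,D,B,E,H,F,I,A,e]
After op 11 (rotate(-1)): offset=1, physical=[A,e,p,D,B,E,H,F,I], logical=[e,p,D,B,E,H,F,I,A]
After op 12 (rotate(-1)): offset=0, physical=[A,e,p,D,B,E,H,F,I], logical=[A,e,p,D,B,E,H,F,I]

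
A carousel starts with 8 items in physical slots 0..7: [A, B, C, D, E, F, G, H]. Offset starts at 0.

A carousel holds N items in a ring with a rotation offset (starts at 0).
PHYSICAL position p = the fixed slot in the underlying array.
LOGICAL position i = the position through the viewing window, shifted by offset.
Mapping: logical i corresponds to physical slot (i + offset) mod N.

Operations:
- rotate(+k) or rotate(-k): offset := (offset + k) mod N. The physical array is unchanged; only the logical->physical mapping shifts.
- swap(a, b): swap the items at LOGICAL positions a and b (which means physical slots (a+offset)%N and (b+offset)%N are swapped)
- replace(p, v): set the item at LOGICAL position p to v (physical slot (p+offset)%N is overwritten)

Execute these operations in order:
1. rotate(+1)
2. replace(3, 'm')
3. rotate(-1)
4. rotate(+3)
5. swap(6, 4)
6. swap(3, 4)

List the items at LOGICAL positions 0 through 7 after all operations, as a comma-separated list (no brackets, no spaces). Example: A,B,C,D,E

Answer: D,m,F,B,G,A,H,C

Derivation:
After op 1 (rotate(+1)): offset=1, physical=[A,B,C,D,E,F,G,H], logical=[B,C,D,E,F,G,H,A]
After op 2 (replace(3, 'm')): offset=1, physical=[A,B,C,D,m,F,G,H], logical=[B,C,D,m,F,G,H,A]
After op 3 (rotate(-1)): offset=0, physical=[A,B,C,D,m,F,G,H], logical=[A,B,C,D,m,F,G,H]
After op 4 (rotate(+3)): offset=3, physical=[A,B,C,D,m,F,G,H], logical=[D,m,F,G,H,A,B,C]
After op 5 (swap(6, 4)): offset=3, physical=[A,H,C,D,m,F,G,B], logical=[D,m,F,G,B,A,H,C]
After op 6 (swap(3, 4)): offset=3, physical=[A,H,C,D,m,F,B,G], logical=[D,m,F,B,G,A,H,C]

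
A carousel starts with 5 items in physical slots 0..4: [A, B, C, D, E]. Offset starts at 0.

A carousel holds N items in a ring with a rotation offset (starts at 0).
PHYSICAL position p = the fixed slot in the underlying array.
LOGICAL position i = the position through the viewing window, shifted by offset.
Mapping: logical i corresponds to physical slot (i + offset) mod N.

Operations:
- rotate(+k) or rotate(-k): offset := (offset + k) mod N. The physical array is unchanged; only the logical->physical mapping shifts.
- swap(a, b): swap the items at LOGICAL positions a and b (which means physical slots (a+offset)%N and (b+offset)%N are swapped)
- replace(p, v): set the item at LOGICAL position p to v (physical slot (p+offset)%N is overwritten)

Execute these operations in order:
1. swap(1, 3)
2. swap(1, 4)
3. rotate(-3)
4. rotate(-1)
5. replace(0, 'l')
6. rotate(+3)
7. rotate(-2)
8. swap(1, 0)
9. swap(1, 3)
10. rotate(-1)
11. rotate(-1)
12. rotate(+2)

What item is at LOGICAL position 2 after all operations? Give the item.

After op 1 (swap(1, 3)): offset=0, physical=[A,D,C,B,E], logical=[A,D,C,B,E]
After op 2 (swap(1, 4)): offset=0, physical=[A,E,C,B,D], logical=[A,E,C,B,D]
After op 3 (rotate(-3)): offset=2, physical=[A,E,C,B,D], logical=[C,B,D,A,E]
After op 4 (rotate(-1)): offset=1, physical=[A,E,C,B,D], logical=[E,C,B,D,A]
After op 5 (replace(0, 'l')): offset=1, physical=[A,l,C,B,D], logical=[l,C,B,D,A]
After op 6 (rotate(+3)): offset=4, physical=[A,l,C,B,D], logical=[D,A,l,C,B]
After op 7 (rotate(-2)): offset=2, physical=[A,l,C,B,D], logical=[C,B,D,A,l]
After op 8 (swap(1, 0)): offset=2, physical=[A,l,B,C,D], logical=[B,C,D,A,l]
After op 9 (swap(1, 3)): offset=2, physical=[C,l,B,A,D], logical=[B,A,D,C,l]
After op 10 (rotate(-1)): offset=1, physical=[C,l,B,A,D], logical=[l,B,A,D,C]
After op 11 (rotate(-1)): offset=0, physical=[C,l,B,A,D], logical=[C,l,B,A,D]
After op 12 (rotate(+2)): offset=2, physical=[C,l,B,A,D], logical=[B,A,D,C,l]

Answer: D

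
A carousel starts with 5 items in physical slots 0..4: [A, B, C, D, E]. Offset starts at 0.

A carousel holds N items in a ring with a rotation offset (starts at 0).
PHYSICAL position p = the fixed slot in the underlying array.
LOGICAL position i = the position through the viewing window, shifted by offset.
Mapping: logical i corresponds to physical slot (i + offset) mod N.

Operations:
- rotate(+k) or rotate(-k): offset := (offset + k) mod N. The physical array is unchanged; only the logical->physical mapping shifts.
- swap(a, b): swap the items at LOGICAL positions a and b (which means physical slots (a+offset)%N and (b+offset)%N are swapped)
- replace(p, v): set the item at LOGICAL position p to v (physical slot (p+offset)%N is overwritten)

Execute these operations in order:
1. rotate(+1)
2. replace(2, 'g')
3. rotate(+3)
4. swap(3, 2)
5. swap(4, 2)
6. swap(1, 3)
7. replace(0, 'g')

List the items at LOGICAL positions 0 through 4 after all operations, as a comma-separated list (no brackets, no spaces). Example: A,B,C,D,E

After op 1 (rotate(+1)): offset=1, physical=[A,B,C,D,E], logical=[B,C,D,E,A]
After op 2 (replace(2, 'g')): offset=1, physical=[A,B,C,g,E], logical=[B,C,g,E,A]
After op 3 (rotate(+3)): offset=4, physical=[A,B,C,g,E], logical=[E,A,B,C,g]
After op 4 (swap(3, 2)): offset=4, physical=[A,C,B,g,E], logical=[E,A,C,B,g]
After op 5 (swap(4, 2)): offset=4, physical=[A,g,B,C,E], logical=[E,A,g,B,C]
After op 6 (swap(1, 3)): offset=4, physical=[B,g,A,C,E], logical=[E,B,g,A,C]
After op 7 (replace(0, 'g')): offset=4, physical=[B,g,A,C,g], logical=[g,B,g,A,C]

Answer: g,B,g,A,C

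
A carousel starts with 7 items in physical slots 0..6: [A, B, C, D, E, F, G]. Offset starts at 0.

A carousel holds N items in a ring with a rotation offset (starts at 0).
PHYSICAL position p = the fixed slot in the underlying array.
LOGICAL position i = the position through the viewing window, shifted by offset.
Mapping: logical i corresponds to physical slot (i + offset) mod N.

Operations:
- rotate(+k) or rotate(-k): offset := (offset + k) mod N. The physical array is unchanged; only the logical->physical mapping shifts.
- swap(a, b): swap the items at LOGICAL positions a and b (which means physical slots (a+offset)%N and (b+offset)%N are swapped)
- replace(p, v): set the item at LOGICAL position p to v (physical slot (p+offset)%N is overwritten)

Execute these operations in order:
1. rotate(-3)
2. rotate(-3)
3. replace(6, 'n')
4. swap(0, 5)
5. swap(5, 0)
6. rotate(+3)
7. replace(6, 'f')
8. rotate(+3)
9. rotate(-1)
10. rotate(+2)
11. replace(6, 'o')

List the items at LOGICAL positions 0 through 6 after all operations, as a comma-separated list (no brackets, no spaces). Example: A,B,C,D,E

Answer: B,C,f,E,F,G,o

Derivation:
After op 1 (rotate(-3)): offset=4, physical=[A,B,C,D,E,F,G], logical=[E,F,G,A,B,C,D]
After op 2 (rotate(-3)): offset=1, physical=[A,B,C,D,E,F,G], logical=[B,C,D,E,F,G,A]
After op 3 (replace(6, 'n')): offset=1, physical=[n,B,C,D,E,F,G], logical=[B,C,D,E,F,G,n]
After op 4 (swap(0, 5)): offset=1, physical=[n,G,C,D,E,F,B], logical=[G,C,D,E,F,B,n]
After op 5 (swap(5, 0)): offset=1, physical=[n,B,C,D,E,F,G], logical=[B,C,D,E,F,G,n]
After op 6 (rotate(+3)): offset=4, physical=[n,B,C,D,E,F,G], logical=[E,F,G,n,B,C,D]
After op 7 (replace(6, 'f')): offset=4, physical=[n,B,C,f,E,F,G], logical=[E,F,G,n,B,C,f]
After op 8 (rotate(+3)): offset=0, physical=[n,B,C,f,E,F,G], logical=[n,B,C,f,E,F,G]
After op 9 (rotate(-1)): offset=6, physical=[n,B,C,f,E,F,G], logical=[G,n,B,C,f,E,F]
After op 10 (rotate(+2)): offset=1, physical=[n,B,C,f,E,F,G], logical=[B,C,f,E,F,G,n]
After op 11 (replace(6, 'o')): offset=1, physical=[o,B,C,f,E,F,G], logical=[B,C,f,E,F,G,o]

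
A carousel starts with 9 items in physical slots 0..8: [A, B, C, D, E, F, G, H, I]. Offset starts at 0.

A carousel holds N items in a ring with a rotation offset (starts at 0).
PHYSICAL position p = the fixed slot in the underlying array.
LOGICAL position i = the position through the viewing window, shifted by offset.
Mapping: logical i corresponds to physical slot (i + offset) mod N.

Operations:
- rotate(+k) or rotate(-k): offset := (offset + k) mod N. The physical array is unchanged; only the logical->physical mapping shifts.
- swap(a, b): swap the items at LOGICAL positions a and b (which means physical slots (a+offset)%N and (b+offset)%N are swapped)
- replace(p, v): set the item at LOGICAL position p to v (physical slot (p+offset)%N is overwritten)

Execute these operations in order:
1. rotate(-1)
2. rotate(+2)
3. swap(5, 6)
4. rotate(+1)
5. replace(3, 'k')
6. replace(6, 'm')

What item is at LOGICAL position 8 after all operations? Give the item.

After op 1 (rotate(-1)): offset=8, physical=[A,B,C,D,E,F,G,H,I], logical=[I,A,B,C,D,E,F,G,H]
After op 2 (rotate(+2)): offset=1, physical=[A,B,C,D,E,F,G,H,I], logical=[B,C,D,E,F,G,H,I,A]
After op 3 (swap(5, 6)): offset=1, physical=[A,B,C,D,E,F,H,G,I], logical=[B,C,D,E,F,H,G,I,A]
After op 4 (rotate(+1)): offset=2, physical=[A,B,C,D,E,F,H,G,I], logical=[C,D,E,F,H,G,I,A,B]
After op 5 (replace(3, 'k')): offset=2, physical=[A,B,C,D,E,k,H,G,I], logical=[C,D,E,k,H,G,I,A,B]
After op 6 (replace(6, 'm')): offset=2, physical=[A,B,C,D,E,k,H,G,m], logical=[C,D,E,k,H,G,m,A,B]

Answer: B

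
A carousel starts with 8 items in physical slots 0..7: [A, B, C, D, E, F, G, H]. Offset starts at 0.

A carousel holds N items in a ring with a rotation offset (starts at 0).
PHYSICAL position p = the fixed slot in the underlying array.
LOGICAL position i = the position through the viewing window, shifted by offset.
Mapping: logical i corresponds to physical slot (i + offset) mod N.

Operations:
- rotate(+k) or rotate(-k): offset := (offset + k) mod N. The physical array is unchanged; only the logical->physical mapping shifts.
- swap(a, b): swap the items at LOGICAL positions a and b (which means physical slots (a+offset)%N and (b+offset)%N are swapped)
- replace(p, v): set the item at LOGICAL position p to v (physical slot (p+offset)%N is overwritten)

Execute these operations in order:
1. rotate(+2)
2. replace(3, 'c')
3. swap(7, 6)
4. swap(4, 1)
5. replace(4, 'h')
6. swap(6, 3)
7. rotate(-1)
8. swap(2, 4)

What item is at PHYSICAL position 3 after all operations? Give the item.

Answer: B

Derivation:
After op 1 (rotate(+2)): offset=2, physical=[A,B,C,D,E,F,G,H], logical=[C,D,E,F,G,H,A,B]
After op 2 (replace(3, 'c')): offset=2, physical=[A,B,C,D,E,c,G,H], logical=[C,D,E,c,G,H,A,B]
After op 3 (swap(7, 6)): offset=2, physical=[B,A,C,D,E,c,G,H], logical=[C,D,E,c,G,H,B,A]
After op 4 (swap(4, 1)): offset=2, physical=[B,A,C,G,E,c,D,H], logical=[C,G,E,c,D,H,B,A]
After op 5 (replace(4, 'h')): offset=2, physical=[B,A,C,G,E,c,h,H], logical=[C,G,E,c,h,H,B,A]
After op 6 (swap(6, 3)): offset=2, physical=[c,A,C,G,E,B,h,H], logical=[C,G,E,B,h,H,c,A]
After op 7 (rotate(-1)): offset=1, physical=[c,A,C,G,E,B,h,H], logical=[A,C,G,E,B,h,H,c]
After op 8 (swap(2, 4)): offset=1, physical=[c,A,C,B,E,G,h,H], logical=[A,C,B,E,G,h,H,c]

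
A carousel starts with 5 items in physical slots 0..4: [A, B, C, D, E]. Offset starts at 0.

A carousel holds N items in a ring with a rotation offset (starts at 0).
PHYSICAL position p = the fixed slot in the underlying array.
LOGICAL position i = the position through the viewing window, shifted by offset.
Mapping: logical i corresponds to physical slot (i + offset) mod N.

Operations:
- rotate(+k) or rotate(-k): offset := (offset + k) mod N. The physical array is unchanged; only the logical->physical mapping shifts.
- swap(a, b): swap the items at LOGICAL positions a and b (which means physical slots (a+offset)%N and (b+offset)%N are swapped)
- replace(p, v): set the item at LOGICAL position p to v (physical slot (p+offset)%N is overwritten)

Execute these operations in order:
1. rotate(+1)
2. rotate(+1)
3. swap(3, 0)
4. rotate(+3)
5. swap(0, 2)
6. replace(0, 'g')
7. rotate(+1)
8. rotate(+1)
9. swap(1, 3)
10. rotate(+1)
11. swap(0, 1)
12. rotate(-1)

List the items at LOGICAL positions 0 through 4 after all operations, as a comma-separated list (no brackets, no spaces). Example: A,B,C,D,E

Answer: C,E,g,D,B

Derivation:
After op 1 (rotate(+1)): offset=1, physical=[A,B,C,D,E], logical=[B,C,D,E,A]
After op 2 (rotate(+1)): offset=2, physical=[A,B,C,D,E], logical=[C,D,E,A,B]
After op 3 (swap(3, 0)): offset=2, physical=[C,B,A,D,E], logical=[A,D,E,C,B]
After op 4 (rotate(+3)): offset=0, physical=[C,B,A,D,E], logical=[C,B,A,D,E]
After op 5 (swap(0, 2)): offset=0, physical=[A,B,C,D,E], logical=[A,B,C,D,E]
After op 6 (replace(0, 'g')): offset=0, physical=[g,B,C,D,E], logical=[g,B,C,D,E]
After op 7 (rotate(+1)): offset=1, physical=[g,B,C,D,E], logical=[B,C,D,E,g]
After op 8 (rotate(+1)): offset=2, physical=[g,B,C,D,E], logical=[C,D,E,g,B]
After op 9 (swap(1, 3)): offset=2, physical=[D,B,C,g,E], logical=[C,g,E,D,B]
After op 10 (rotate(+1)): offset=3, physical=[D,B,C,g,E], logical=[g,E,D,B,C]
After op 11 (swap(0, 1)): offset=3, physical=[D,B,C,E,g], logical=[E,g,D,B,C]
After op 12 (rotate(-1)): offset=2, physical=[D,B,C,E,g], logical=[C,E,g,D,B]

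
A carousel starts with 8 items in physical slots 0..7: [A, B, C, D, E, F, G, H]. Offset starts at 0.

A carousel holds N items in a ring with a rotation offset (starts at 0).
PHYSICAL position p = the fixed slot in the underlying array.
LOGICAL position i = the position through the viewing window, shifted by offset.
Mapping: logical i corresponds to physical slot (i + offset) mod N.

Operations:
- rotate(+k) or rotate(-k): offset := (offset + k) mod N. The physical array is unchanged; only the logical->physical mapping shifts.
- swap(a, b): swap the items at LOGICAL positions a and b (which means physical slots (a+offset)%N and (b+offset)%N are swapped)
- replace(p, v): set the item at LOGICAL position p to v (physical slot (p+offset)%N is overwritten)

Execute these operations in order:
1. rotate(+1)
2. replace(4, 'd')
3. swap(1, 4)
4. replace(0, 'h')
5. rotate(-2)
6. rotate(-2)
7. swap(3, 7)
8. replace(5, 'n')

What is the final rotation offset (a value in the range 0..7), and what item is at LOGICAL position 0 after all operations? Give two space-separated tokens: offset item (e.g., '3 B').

After op 1 (rotate(+1)): offset=1, physical=[A,B,C,D,E,F,G,H], logical=[B,C,D,E,F,G,H,A]
After op 2 (replace(4, 'd')): offset=1, physical=[A,B,C,D,E,d,G,H], logical=[B,C,D,E,d,G,H,A]
After op 3 (swap(1, 4)): offset=1, physical=[A,B,d,D,E,C,G,H], logical=[B,d,D,E,C,G,H,A]
After op 4 (replace(0, 'h')): offset=1, physical=[A,h,d,D,E,C,G,H], logical=[h,d,D,E,C,G,H,A]
After op 5 (rotate(-2)): offset=7, physical=[A,h,d,D,E,C,G,H], logical=[H,A,h,d,D,E,C,G]
After op 6 (rotate(-2)): offset=5, physical=[A,h,d,D,E,C,G,H], logical=[C,G,H,A,h,d,D,E]
After op 7 (swap(3, 7)): offset=5, physical=[E,h,d,D,A,C,G,H], logical=[C,G,H,E,h,d,D,A]
After op 8 (replace(5, 'n')): offset=5, physical=[E,h,n,D,A,C,G,H], logical=[C,G,H,E,h,n,D,A]

Answer: 5 C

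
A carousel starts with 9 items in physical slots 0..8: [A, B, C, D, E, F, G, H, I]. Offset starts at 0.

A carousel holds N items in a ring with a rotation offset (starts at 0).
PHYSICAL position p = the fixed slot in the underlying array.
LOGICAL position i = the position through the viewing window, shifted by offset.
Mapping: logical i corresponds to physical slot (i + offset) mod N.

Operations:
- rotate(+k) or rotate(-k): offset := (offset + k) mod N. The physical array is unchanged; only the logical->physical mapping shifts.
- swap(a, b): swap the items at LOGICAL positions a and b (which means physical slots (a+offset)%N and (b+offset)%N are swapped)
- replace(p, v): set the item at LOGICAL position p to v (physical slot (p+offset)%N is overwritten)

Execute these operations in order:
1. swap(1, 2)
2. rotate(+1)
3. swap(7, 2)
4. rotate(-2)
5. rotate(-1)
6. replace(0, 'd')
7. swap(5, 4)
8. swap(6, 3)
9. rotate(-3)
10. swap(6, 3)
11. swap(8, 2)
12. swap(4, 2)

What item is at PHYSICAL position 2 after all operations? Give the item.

After op 1 (swap(1, 2)): offset=0, physical=[A,C,B,D,E,F,G,H,I], logical=[A,C,B,D,E,F,G,H,I]
After op 2 (rotate(+1)): offset=1, physical=[A,C,B,D,E,F,G,H,I], logical=[C,B,D,E,F,G,H,I,A]
After op 3 (swap(7, 2)): offset=1, physical=[A,C,B,I,E,F,G,H,D], logical=[C,B,I,E,F,G,H,D,A]
After op 4 (rotate(-2)): offset=8, physical=[A,C,B,I,E,F,G,H,D], logical=[D,A,C,B,I,E,F,G,H]
After op 5 (rotate(-1)): offset=7, physical=[A,C,B,I,E,F,G,H,D], logical=[H,D,A,C,B,I,E,F,G]
After op 6 (replace(0, 'd')): offset=7, physical=[A,C,B,I,E,F,G,d,D], logical=[d,D,A,C,B,I,E,F,G]
After op 7 (swap(5, 4)): offset=7, physical=[A,C,I,B,E,F,G,d,D], logical=[d,D,A,C,I,B,E,F,G]
After op 8 (swap(6, 3)): offset=7, physical=[A,E,I,B,C,F,G,d,D], logical=[d,D,A,E,I,B,C,F,G]
After op 9 (rotate(-3)): offset=4, physical=[A,E,I,B,C,F,G,d,D], logical=[C,F,G,d,D,A,E,I,B]
After op 10 (swap(6, 3)): offset=4, physical=[A,d,I,B,C,F,G,E,D], logical=[C,F,G,E,D,A,d,I,B]
After op 11 (swap(8, 2)): offset=4, physical=[A,d,I,G,C,F,B,E,D], logical=[C,F,B,E,D,A,d,I,G]
After op 12 (swap(4, 2)): offset=4, physical=[A,d,I,G,C,F,D,E,B], logical=[C,F,D,E,B,A,d,I,G]

Answer: I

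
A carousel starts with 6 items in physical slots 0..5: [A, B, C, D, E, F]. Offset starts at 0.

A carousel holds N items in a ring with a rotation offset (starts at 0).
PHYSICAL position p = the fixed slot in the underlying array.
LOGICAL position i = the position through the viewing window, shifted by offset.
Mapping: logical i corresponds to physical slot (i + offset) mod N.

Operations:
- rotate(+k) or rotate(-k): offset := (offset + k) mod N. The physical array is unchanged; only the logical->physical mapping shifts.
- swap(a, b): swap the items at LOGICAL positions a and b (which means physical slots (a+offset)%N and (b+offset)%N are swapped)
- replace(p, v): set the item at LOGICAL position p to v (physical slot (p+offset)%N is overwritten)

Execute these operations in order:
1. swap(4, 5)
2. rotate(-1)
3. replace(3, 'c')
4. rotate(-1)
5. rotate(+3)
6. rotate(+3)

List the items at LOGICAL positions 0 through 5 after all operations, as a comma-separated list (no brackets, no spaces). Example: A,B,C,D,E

Answer: F,E,A,B,c,D

Derivation:
After op 1 (swap(4, 5)): offset=0, physical=[A,B,C,D,F,E], logical=[A,B,C,D,F,E]
After op 2 (rotate(-1)): offset=5, physical=[A,B,C,D,F,E], logical=[E,A,B,C,D,F]
After op 3 (replace(3, 'c')): offset=5, physical=[A,B,c,D,F,E], logical=[E,A,B,c,D,F]
After op 4 (rotate(-1)): offset=4, physical=[A,B,c,D,F,E], logical=[F,E,A,B,c,D]
After op 5 (rotate(+3)): offset=1, physical=[A,B,c,D,F,E], logical=[B,c,D,F,E,A]
After op 6 (rotate(+3)): offset=4, physical=[A,B,c,D,F,E], logical=[F,E,A,B,c,D]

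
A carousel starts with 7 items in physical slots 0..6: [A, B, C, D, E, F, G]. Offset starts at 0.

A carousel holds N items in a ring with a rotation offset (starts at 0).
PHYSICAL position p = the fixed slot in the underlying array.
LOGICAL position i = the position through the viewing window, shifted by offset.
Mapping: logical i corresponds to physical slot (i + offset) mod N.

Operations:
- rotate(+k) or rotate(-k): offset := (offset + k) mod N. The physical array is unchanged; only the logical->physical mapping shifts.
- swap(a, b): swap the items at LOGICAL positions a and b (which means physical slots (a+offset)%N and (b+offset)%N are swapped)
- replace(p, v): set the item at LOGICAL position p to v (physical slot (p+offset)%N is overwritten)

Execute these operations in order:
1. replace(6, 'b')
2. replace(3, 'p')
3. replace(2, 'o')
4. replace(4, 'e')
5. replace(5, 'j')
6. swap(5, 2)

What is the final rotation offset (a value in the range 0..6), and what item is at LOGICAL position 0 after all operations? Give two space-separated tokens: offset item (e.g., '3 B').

After op 1 (replace(6, 'b')): offset=0, physical=[A,B,C,D,E,F,b], logical=[A,B,C,D,E,F,b]
After op 2 (replace(3, 'p')): offset=0, physical=[A,B,C,p,E,F,b], logical=[A,B,C,p,E,F,b]
After op 3 (replace(2, 'o')): offset=0, physical=[A,B,o,p,E,F,b], logical=[A,B,o,p,E,F,b]
After op 4 (replace(4, 'e')): offset=0, physical=[A,B,o,p,e,F,b], logical=[A,B,o,p,e,F,b]
After op 5 (replace(5, 'j')): offset=0, physical=[A,B,o,p,e,j,b], logical=[A,B,o,p,e,j,b]
After op 6 (swap(5, 2)): offset=0, physical=[A,B,j,p,e,o,b], logical=[A,B,j,p,e,o,b]

Answer: 0 A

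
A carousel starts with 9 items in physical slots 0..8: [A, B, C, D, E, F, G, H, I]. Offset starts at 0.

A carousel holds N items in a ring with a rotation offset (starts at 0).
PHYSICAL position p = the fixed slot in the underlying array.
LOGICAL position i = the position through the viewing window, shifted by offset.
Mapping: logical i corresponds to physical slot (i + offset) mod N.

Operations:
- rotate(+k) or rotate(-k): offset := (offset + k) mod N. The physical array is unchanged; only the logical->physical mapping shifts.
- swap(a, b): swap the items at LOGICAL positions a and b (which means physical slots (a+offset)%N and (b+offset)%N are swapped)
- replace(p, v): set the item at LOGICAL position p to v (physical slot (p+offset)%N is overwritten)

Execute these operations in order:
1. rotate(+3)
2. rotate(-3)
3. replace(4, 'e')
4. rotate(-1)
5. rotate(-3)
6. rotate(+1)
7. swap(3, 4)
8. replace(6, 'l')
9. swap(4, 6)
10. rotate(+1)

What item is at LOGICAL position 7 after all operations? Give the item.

Answer: F

Derivation:
After op 1 (rotate(+3)): offset=3, physical=[A,B,C,D,E,F,G,H,I], logical=[D,E,F,G,H,I,A,B,C]
After op 2 (rotate(-3)): offset=0, physical=[A,B,C,D,E,F,G,H,I], logical=[A,B,C,D,E,F,G,H,I]
After op 3 (replace(4, 'e')): offset=0, physical=[A,B,C,D,e,F,G,H,I], logical=[A,B,C,D,e,F,G,H,I]
After op 4 (rotate(-1)): offset=8, physical=[A,B,C,D,e,F,G,H,I], logical=[I,A,B,C,D,e,F,G,H]
After op 5 (rotate(-3)): offset=5, physical=[A,B,C,D,e,F,G,H,I], logical=[F,G,H,I,A,B,C,D,e]
After op 6 (rotate(+1)): offset=6, physical=[A,B,C,D,e,F,G,H,I], logical=[G,H,I,A,B,C,D,e,F]
After op 7 (swap(3, 4)): offset=6, physical=[B,A,C,D,e,F,G,H,I], logical=[G,H,I,B,A,C,D,e,F]
After op 8 (replace(6, 'l')): offset=6, physical=[B,A,C,l,e,F,G,H,I], logical=[G,H,I,B,A,C,l,e,F]
After op 9 (swap(4, 6)): offset=6, physical=[B,l,C,A,e,F,G,H,I], logical=[G,H,I,B,l,C,A,e,F]
After op 10 (rotate(+1)): offset=7, physical=[B,l,C,A,e,F,G,H,I], logical=[H,I,B,l,C,A,e,F,G]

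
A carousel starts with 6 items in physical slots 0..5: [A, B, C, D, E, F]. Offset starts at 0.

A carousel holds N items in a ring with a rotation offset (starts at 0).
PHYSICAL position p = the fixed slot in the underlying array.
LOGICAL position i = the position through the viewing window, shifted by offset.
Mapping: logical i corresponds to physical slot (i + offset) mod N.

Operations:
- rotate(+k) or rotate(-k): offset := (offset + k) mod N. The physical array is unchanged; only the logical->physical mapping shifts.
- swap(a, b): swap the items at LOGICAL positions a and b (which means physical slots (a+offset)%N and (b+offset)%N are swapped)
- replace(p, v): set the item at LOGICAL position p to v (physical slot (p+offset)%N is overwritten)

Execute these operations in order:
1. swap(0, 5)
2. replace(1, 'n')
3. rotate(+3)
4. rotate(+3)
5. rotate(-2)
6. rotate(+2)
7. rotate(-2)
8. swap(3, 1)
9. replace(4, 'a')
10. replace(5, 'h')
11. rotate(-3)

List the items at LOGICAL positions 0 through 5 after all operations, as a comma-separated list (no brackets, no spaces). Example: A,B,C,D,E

Answer: A,a,h,E,n,F

Derivation:
After op 1 (swap(0, 5)): offset=0, physical=[F,B,C,D,E,A], logical=[F,B,C,D,E,A]
After op 2 (replace(1, 'n')): offset=0, physical=[F,n,C,D,E,A], logical=[F,n,C,D,E,A]
After op 3 (rotate(+3)): offset=3, physical=[F,n,C,D,E,A], logical=[D,E,A,F,n,C]
After op 4 (rotate(+3)): offset=0, physical=[F,n,C,D,E,A], logical=[F,n,C,D,E,A]
After op 5 (rotate(-2)): offset=4, physical=[F,n,C,D,E,A], logical=[E,A,F,n,C,D]
After op 6 (rotate(+2)): offset=0, physical=[F,n,C,D,E,A], logical=[F,n,C,D,E,A]
After op 7 (rotate(-2)): offset=4, physical=[F,n,C,D,E,A], logical=[E,A,F,n,C,D]
After op 8 (swap(3, 1)): offset=4, physical=[F,A,C,D,E,n], logical=[E,n,F,A,C,D]
After op 9 (replace(4, 'a')): offset=4, physical=[F,A,a,D,E,n], logical=[E,n,F,A,a,D]
After op 10 (replace(5, 'h')): offset=4, physical=[F,A,a,h,E,n], logical=[E,n,F,A,a,h]
After op 11 (rotate(-3)): offset=1, physical=[F,A,a,h,E,n], logical=[A,a,h,E,n,F]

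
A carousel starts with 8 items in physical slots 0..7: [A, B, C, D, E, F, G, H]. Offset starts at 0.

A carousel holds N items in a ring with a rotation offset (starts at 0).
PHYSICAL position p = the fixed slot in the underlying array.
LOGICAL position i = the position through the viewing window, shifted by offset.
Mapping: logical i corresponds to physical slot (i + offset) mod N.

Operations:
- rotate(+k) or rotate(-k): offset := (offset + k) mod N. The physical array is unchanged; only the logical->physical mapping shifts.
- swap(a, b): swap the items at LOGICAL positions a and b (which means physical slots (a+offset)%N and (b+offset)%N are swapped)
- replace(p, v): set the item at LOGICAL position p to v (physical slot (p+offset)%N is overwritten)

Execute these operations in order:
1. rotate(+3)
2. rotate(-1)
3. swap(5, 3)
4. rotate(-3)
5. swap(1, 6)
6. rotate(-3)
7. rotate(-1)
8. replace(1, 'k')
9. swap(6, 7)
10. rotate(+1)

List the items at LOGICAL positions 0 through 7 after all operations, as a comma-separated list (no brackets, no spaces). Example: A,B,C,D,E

After op 1 (rotate(+3)): offset=3, physical=[A,B,C,D,E,F,G,H], logical=[D,E,F,G,H,A,B,C]
After op 2 (rotate(-1)): offset=2, physical=[A,B,C,D,E,F,G,H], logical=[C,D,E,F,G,H,A,B]
After op 3 (swap(5, 3)): offset=2, physical=[A,B,C,D,E,H,G,F], logical=[C,D,E,H,G,F,A,B]
After op 4 (rotate(-3)): offset=7, physical=[A,B,C,D,E,H,G,F], logical=[F,A,B,C,D,E,H,G]
After op 5 (swap(1, 6)): offset=7, physical=[H,B,C,D,E,A,G,F], logical=[F,H,B,C,D,E,A,G]
After op 6 (rotate(-3)): offset=4, physical=[H,B,C,D,E,A,G,F], logical=[E,A,G,F,H,B,C,D]
After op 7 (rotate(-1)): offset=3, physical=[H,B,C,D,E,A,G,F], logical=[D,E,A,G,F,H,B,C]
After op 8 (replace(1, 'k')): offset=3, physical=[H,B,C,D,k,A,G,F], logical=[D,k,A,G,F,H,B,C]
After op 9 (swap(6, 7)): offset=3, physical=[H,C,B,D,k,A,G,F], logical=[D,k,A,G,F,H,C,B]
After op 10 (rotate(+1)): offset=4, physical=[H,C,B,D,k,A,G,F], logical=[k,A,G,F,H,C,B,D]

Answer: k,A,G,F,H,C,B,D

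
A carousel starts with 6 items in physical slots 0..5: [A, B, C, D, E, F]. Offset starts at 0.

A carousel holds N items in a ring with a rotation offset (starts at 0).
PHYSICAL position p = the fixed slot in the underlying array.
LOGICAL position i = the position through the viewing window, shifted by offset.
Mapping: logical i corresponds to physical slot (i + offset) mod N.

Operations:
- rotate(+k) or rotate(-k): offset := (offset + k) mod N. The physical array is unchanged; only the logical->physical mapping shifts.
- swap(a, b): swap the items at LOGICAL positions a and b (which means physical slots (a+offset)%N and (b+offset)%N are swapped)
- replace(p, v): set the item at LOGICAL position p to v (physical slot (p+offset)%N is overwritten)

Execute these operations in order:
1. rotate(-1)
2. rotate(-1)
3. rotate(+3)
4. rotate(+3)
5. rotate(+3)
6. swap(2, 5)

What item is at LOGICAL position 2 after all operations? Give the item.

After op 1 (rotate(-1)): offset=5, physical=[A,B,C,D,E,F], logical=[F,A,B,C,D,E]
After op 2 (rotate(-1)): offset=4, physical=[A,B,C,D,E,F], logical=[E,F,A,B,C,D]
After op 3 (rotate(+3)): offset=1, physical=[A,B,C,D,E,F], logical=[B,C,D,E,F,A]
After op 4 (rotate(+3)): offset=4, physical=[A,B,C,D,E,F], logical=[E,F,A,B,C,D]
After op 5 (rotate(+3)): offset=1, physical=[A,B,C,D,E,F], logical=[B,C,D,E,F,A]
After op 6 (swap(2, 5)): offset=1, physical=[D,B,C,A,E,F], logical=[B,C,A,E,F,D]

Answer: A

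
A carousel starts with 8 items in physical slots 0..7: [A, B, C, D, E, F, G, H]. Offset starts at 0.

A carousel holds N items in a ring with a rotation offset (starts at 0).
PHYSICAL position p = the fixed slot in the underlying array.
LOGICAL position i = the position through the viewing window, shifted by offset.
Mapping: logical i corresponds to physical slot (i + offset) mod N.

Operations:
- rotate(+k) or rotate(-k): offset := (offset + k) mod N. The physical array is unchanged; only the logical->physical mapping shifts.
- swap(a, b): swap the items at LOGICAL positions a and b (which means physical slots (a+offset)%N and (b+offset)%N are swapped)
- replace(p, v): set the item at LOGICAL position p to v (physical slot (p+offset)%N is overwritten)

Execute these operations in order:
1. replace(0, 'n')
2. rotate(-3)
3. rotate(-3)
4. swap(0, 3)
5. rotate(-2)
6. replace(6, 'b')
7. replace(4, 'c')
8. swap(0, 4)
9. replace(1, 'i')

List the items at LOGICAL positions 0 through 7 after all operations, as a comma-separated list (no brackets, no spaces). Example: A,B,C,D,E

After op 1 (replace(0, 'n')): offset=0, physical=[n,B,C,D,E,F,G,H], logical=[n,B,C,D,E,F,G,H]
After op 2 (rotate(-3)): offset=5, physical=[n,B,C,D,E,F,G,H], logical=[F,G,H,n,B,C,D,E]
After op 3 (rotate(-3)): offset=2, physical=[n,B,C,D,E,F,G,H], logical=[C,D,E,F,G,H,n,B]
After op 4 (swap(0, 3)): offset=2, physical=[n,B,F,D,E,C,G,H], logical=[F,D,E,C,G,H,n,B]
After op 5 (rotate(-2)): offset=0, physical=[n,B,F,D,E,C,G,H], logical=[n,B,F,D,E,C,G,H]
After op 6 (replace(6, 'b')): offset=0, physical=[n,B,F,D,E,C,b,H], logical=[n,B,F,D,E,C,b,H]
After op 7 (replace(4, 'c')): offset=0, physical=[n,B,F,D,c,C,b,H], logical=[n,B,F,D,c,C,b,H]
After op 8 (swap(0, 4)): offset=0, physical=[c,B,F,D,n,C,b,H], logical=[c,B,F,D,n,C,b,H]
After op 9 (replace(1, 'i')): offset=0, physical=[c,i,F,D,n,C,b,H], logical=[c,i,F,D,n,C,b,H]

Answer: c,i,F,D,n,C,b,H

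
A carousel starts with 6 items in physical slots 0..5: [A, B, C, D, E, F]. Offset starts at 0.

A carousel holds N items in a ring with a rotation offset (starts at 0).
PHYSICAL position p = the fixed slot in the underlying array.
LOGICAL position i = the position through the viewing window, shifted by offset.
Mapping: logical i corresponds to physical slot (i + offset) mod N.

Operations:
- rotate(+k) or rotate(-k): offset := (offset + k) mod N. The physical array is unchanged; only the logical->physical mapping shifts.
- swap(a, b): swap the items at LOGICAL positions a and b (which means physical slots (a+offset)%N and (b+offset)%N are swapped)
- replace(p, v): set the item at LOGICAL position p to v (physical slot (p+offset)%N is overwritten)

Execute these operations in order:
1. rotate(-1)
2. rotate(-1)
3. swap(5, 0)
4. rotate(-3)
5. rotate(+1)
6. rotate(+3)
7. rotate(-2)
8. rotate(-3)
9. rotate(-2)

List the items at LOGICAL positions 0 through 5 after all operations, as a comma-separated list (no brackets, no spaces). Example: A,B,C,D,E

After op 1 (rotate(-1)): offset=5, physical=[A,B,C,D,E,F], logical=[F,A,B,C,D,E]
After op 2 (rotate(-1)): offset=4, physical=[A,B,C,D,E,F], logical=[E,F,A,B,C,D]
After op 3 (swap(5, 0)): offset=4, physical=[A,B,C,E,D,F], logical=[D,F,A,B,C,E]
After op 4 (rotate(-3)): offset=1, physical=[A,B,C,E,D,F], logical=[B,C,E,D,F,A]
After op 5 (rotate(+1)): offset=2, physical=[A,B,C,E,D,F], logical=[C,E,D,F,A,B]
After op 6 (rotate(+3)): offset=5, physical=[A,B,C,E,D,F], logical=[F,A,B,C,E,D]
After op 7 (rotate(-2)): offset=3, physical=[A,B,C,E,D,F], logical=[E,D,F,A,B,C]
After op 8 (rotate(-3)): offset=0, physical=[A,B,C,E,D,F], logical=[A,B,C,E,D,F]
After op 9 (rotate(-2)): offset=4, physical=[A,B,C,E,D,F], logical=[D,F,A,B,C,E]

Answer: D,F,A,B,C,E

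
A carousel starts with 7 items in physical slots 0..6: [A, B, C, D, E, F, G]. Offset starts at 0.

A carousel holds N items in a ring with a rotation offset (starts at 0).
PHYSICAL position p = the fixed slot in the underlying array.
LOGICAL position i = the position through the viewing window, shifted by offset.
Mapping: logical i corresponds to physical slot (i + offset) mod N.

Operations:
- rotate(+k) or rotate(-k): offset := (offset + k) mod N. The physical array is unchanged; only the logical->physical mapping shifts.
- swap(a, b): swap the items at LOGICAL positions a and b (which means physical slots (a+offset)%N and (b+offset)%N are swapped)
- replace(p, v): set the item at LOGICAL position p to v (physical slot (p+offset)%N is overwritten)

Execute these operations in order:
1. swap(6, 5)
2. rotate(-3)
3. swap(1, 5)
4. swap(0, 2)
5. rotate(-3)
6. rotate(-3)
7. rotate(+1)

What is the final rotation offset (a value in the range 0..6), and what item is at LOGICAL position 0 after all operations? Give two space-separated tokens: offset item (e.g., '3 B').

Answer: 6 E

Derivation:
After op 1 (swap(6, 5)): offset=0, physical=[A,B,C,D,E,G,F], logical=[A,B,C,D,E,G,F]
After op 2 (rotate(-3)): offset=4, physical=[A,B,C,D,E,G,F], logical=[E,G,F,A,B,C,D]
After op 3 (swap(1, 5)): offset=4, physical=[A,B,G,D,E,C,F], logical=[E,C,F,A,B,G,D]
After op 4 (swap(0, 2)): offset=4, physical=[A,B,G,D,F,C,E], logical=[F,C,E,A,B,G,D]
After op 5 (rotate(-3)): offset=1, physical=[A,B,G,D,F,C,E], logical=[B,G,D,F,C,E,A]
After op 6 (rotate(-3)): offset=5, physical=[A,B,G,D,F,C,E], logical=[C,E,A,B,G,D,F]
After op 7 (rotate(+1)): offset=6, physical=[A,B,G,D,F,C,E], logical=[E,A,B,G,D,F,C]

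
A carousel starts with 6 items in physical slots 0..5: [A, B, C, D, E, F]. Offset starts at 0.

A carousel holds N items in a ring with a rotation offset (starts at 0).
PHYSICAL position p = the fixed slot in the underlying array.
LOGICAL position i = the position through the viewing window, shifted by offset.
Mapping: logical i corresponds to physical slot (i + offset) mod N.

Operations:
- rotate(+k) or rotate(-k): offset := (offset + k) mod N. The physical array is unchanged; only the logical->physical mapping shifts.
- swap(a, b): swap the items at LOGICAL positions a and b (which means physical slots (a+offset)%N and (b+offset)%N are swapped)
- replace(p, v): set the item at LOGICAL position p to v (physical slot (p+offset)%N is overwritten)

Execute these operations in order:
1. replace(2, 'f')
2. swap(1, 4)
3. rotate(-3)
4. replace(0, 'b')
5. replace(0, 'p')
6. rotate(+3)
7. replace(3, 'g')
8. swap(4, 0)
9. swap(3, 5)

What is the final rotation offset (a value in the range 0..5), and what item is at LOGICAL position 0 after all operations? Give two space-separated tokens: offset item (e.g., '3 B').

After op 1 (replace(2, 'f')): offset=0, physical=[A,B,f,D,E,F], logical=[A,B,f,D,E,F]
After op 2 (swap(1, 4)): offset=0, physical=[A,E,f,D,B,F], logical=[A,E,f,D,B,F]
After op 3 (rotate(-3)): offset=3, physical=[A,E,f,D,B,F], logical=[D,B,F,A,E,f]
After op 4 (replace(0, 'b')): offset=3, physical=[A,E,f,b,B,F], logical=[b,B,F,A,E,f]
After op 5 (replace(0, 'p')): offset=3, physical=[A,E,f,p,B,F], logical=[p,B,F,A,E,f]
After op 6 (rotate(+3)): offset=0, physical=[A,E,f,p,B,F], logical=[A,E,f,p,B,F]
After op 7 (replace(3, 'g')): offset=0, physical=[A,E,f,g,B,F], logical=[A,E,f,g,B,F]
After op 8 (swap(4, 0)): offset=0, physical=[B,E,f,g,A,F], logical=[B,E,f,g,A,F]
After op 9 (swap(3, 5)): offset=0, physical=[B,E,f,F,A,g], logical=[B,E,f,F,A,g]

Answer: 0 B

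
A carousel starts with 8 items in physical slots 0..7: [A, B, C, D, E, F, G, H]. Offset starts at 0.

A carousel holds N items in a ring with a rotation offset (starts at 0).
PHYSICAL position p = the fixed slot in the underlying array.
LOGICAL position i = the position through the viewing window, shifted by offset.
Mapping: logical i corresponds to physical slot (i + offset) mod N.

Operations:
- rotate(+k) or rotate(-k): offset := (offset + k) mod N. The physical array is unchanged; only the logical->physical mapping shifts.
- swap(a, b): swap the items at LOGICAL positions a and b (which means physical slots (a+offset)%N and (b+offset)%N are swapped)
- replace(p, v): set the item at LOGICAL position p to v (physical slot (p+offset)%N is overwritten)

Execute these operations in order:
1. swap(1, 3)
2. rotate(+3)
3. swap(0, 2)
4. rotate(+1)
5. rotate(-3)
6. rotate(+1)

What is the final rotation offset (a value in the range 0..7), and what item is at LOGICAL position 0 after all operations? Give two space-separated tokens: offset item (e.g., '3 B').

Answer: 2 C

Derivation:
After op 1 (swap(1, 3)): offset=0, physical=[A,D,C,B,E,F,G,H], logical=[A,D,C,B,E,F,G,H]
After op 2 (rotate(+3)): offset=3, physical=[A,D,C,B,E,F,G,H], logical=[B,E,F,G,H,A,D,C]
After op 3 (swap(0, 2)): offset=3, physical=[A,D,C,F,E,B,G,H], logical=[F,E,B,G,H,A,D,C]
After op 4 (rotate(+1)): offset=4, physical=[A,D,C,F,E,B,G,H], logical=[E,B,G,H,A,D,C,F]
After op 5 (rotate(-3)): offset=1, physical=[A,D,C,F,E,B,G,H], logical=[D,C,F,E,B,G,H,A]
After op 6 (rotate(+1)): offset=2, physical=[A,D,C,F,E,B,G,H], logical=[C,F,E,B,G,H,A,D]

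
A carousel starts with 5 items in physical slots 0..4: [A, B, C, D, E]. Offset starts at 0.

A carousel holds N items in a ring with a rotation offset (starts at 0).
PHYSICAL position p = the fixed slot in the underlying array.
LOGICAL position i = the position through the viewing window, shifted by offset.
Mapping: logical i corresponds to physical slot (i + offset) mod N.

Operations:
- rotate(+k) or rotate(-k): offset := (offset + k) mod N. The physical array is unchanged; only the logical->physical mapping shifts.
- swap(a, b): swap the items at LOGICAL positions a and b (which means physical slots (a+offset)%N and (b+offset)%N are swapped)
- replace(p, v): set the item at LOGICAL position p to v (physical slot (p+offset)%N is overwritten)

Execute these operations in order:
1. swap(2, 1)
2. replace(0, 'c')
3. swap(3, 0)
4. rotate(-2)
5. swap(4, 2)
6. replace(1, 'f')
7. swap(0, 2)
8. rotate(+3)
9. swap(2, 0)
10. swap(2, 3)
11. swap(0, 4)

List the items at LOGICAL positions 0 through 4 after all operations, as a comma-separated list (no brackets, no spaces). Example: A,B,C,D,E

Answer: c,D,f,C,B

Derivation:
After op 1 (swap(2, 1)): offset=0, physical=[A,C,B,D,E], logical=[A,C,B,D,E]
After op 2 (replace(0, 'c')): offset=0, physical=[c,C,B,D,E], logical=[c,C,B,D,E]
After op 3 (swap(3, 0)): offset=0, physical=[D,C,B,c,E], logical=[D,C,B,c,E]
After op 4 (rotate(-2)): offset=3, physical=[D,C,B,c,E], logical=[c,E,D,C,B]
After op 5 (swap(4, 2)): offset=3, physical=[B,C,D,c,E], logical=[c,E,B,C,D]
After op 6 (replace(1, 'f')): offset=3, physical=[B,C,D,c,f], logical=[c,f,B,C,D]
After op 7 (swap(0, 2)): offset=3, physical=[c,C,D,B,f], logical=[B,f,c,C,D]
After op 8 (rotate(+3)): offset=1, physical=[c,C,D,B,f], logical=[C,D,B,f,c]
After op 9 (swap(2, 0)): offset=1, physical=[c,B,D,C,f], logical=[B,D,C,f,c]
After op 10 (swap(2, 3)): offset=1, physical=[c,B,D,f,C], logical=[B,D,f,C,c]
After op 11 (swap(0, 4)): offset=1, physical=[B,c,D,f,C], logical=[c,D,f,C,B]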